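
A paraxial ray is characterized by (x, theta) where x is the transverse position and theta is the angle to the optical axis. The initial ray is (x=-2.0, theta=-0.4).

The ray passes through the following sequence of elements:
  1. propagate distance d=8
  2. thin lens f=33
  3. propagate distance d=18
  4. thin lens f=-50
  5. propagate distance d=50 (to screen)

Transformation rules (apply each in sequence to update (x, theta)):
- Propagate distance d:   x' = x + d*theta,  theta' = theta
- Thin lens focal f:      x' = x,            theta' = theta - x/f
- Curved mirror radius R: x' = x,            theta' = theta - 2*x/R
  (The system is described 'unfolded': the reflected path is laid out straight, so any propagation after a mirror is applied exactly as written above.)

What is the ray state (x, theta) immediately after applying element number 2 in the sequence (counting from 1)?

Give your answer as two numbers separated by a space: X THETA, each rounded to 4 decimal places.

Initial: x=-2.0000 theta=-0.4000
After 1 (propagate distance d=8): x=-5.2000 theta=-0.4000
After 2 (thin lens f=33): x=-5.2000 theta=-8/33 (≈-0.2424)
Rounded to 4 decimal places: x = -5.2000, theta = -0.2424

Answer: -5.2000 -0.2424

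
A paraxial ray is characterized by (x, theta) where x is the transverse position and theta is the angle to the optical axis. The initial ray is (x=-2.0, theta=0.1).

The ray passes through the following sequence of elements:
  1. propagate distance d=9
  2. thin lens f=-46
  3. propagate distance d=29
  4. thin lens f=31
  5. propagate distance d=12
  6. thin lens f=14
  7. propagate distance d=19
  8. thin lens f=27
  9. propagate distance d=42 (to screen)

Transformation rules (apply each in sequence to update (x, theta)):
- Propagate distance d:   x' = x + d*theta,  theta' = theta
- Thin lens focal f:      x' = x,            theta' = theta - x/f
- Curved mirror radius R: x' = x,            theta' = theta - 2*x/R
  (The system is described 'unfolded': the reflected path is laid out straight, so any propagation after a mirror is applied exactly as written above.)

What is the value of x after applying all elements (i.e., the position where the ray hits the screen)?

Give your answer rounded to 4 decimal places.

Initial: x=-2.0000 theta=0.1000
After 1 (propagate distance d=9): x=-1.1000 theta=0.1000
After 2 (thin lens f=-46): x=-1.1000 theta=7/92 (≈0.0761)
After 3 (propagate distance d=29): x=509/460 (≈1.1065) theta=7/92 (≈0.0761)
After 4 (thin lens f=31): x=509/460 (≈1.1065) theta=144/3565 (≈0.0404)
After 5 (propagate distance d=12): x=22691/14260 (≈1.5912) theta=144/3565 (≈0.0404)
After 6 (thin lens f=14): x=22691/14260 (≈1.5912) theta=-14627/199640 (≈-0.0733)
After 7 (propagate distance d=19): x=39761/199640 (≈0.1992) theta=-14627/199640 (≈-0.0733)
After 8 (thin lens f=27): x=39761/199640 (≈0.1992) theta=-43469/539028 (≈-0.0806)
After 9 (propagate distance d=42 (to screen)): x=-5727811/1796760 (≈-3.1879) theta=-43469/539028 (≈-0.0806)
Rounded to 4 decimal places: x = -3.1879

Answer: -3.1879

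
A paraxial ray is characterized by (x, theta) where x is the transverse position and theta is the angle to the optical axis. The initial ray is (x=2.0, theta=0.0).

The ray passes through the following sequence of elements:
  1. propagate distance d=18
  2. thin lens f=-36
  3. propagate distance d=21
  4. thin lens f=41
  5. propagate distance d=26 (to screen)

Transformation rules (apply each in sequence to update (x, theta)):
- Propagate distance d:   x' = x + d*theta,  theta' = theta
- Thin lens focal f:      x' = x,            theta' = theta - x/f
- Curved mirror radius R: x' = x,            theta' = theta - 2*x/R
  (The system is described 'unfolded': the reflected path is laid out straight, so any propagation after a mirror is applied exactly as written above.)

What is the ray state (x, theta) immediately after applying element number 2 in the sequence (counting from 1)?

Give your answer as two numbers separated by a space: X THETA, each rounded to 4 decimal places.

Initial: x=2.0000 theta=0.0000
After 1 (propagate distance d=18): x=2.0000 theta=0.0000
After 2 (thin lens f=-36): x=2.0000 theta=1/18 (≈0.0556)
Rounded to 4 decimal places: x = 2.0000, theta = 0.0556

Answer: 2.0000 0.0556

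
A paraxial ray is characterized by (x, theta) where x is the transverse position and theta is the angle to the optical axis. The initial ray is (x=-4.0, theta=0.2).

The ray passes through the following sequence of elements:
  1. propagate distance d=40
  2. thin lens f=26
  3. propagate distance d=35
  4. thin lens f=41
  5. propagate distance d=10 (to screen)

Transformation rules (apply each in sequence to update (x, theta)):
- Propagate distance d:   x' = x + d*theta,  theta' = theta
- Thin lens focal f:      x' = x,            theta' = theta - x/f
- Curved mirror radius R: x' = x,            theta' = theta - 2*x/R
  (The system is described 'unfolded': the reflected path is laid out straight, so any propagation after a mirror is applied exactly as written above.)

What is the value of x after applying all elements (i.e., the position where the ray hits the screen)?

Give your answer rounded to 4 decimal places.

Answer: 4.7073

Derivation:
Initial: x=-4.0000 theta=0.2000
After 1 (propagate distance d=40): x=4.0000 theta=0.2000
After 2 (thin lens f=26): x=4.0000 theta=3/65 (≈0.0462)
After 3 (propagate distance d=35): x=73/13 (≈5.6154) theta=3/65 (≈0.0462)
After 4 (thin lens f=41): x=73/13 (≈5.6154) theta=-242/2665 (≈-0.0908)
After 5 (propagate distance d=10 (to screen)): x=193/41 (≈4.7073) theta=-242/2665 (≈-0.0908)
Rounded to 4 decimal places: x = 4.7073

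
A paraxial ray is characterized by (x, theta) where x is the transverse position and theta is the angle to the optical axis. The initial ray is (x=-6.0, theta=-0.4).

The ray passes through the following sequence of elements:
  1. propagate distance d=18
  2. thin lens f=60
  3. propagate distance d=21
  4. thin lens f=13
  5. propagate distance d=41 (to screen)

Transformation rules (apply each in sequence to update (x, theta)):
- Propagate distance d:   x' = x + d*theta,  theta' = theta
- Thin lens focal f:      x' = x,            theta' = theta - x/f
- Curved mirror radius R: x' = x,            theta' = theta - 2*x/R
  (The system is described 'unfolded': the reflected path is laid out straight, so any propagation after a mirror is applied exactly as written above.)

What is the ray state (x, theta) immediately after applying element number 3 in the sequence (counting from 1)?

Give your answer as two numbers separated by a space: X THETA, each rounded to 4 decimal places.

Answer: -16.9800 -0.1800

Derivation:
Initial: x=-6.0000 theta=-0.4000
After 1 (propagate distance d=18): x=-13.2000 theta=-0.4000
After 2 (thin lens f=60): x=-13.2000 theta=-0.1800
After 3 (propagate distance d=21): x=-16.9800 theta=-0.1800
Rounded to 4 decimal places: x = -16.9800, theta = -0.1800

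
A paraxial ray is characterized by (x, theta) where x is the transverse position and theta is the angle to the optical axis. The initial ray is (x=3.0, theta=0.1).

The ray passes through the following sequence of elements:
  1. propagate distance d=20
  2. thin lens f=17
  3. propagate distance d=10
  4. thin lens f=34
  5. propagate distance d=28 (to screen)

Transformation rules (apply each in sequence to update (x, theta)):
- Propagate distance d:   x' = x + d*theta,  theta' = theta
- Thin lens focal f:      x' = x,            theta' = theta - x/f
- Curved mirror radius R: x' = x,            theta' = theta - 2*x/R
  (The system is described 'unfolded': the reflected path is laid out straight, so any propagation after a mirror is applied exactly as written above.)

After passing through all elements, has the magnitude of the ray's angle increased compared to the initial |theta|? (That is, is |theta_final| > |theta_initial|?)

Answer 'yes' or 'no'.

Initial: x=3.0000 theta=0.1000
After 1 (propagate distance d=20): x=5.0000 theta=0.1000
After 2 (thin lens f=17): x=5.0000 theta=-33/170 (≈-0.1941)
After 3 (propagate distance d=10): x=52/17 (≈3.0588) theta=-33/170 (≈-0.1941)
After 4 (thin lens f=34): x=52/17 (≈3.0588) theta=-821/2890 (≈-0.2841)
After 5 (propagate distance d=28 (to screen)): x=-7074/1445 (≈-4.8955) theta=-821/2890 (≈-0.2841)
|theta_initial|=0.1000 |theta_final|=821/2890 (≈0.2841) -> increased

Answer: yes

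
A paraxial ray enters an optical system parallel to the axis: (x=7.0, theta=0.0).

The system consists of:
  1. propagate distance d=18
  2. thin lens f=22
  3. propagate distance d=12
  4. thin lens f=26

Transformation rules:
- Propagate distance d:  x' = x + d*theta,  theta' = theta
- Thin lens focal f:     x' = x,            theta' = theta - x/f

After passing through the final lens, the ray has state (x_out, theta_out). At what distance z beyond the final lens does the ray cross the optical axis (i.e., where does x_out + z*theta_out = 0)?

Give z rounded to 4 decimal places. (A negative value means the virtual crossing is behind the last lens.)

Answer: 7.2222

Derivation:
Initial: x=7.0000 theta=0.0000
After 1 (propagate distance d=18): x=7.0000 theta=0.0000
After 2 (thin lens f=22): x=7.0000 theta=-7/22 (≈-0.3182)
After 3 (propagate distance d=12): x=35/11 (≈3.1818) theta=-7/22 (≈-0.3182)
After 4 (thin lens f=26): x=35/11 (≈3.1818) theta=-63/143 (≈-0.4406)
z_focus = -x_out/theta_out = -(35/11)/(-63/143) = 65/9 ≈ 7.2222
Rounded to 4 decimal places: z = 7.2222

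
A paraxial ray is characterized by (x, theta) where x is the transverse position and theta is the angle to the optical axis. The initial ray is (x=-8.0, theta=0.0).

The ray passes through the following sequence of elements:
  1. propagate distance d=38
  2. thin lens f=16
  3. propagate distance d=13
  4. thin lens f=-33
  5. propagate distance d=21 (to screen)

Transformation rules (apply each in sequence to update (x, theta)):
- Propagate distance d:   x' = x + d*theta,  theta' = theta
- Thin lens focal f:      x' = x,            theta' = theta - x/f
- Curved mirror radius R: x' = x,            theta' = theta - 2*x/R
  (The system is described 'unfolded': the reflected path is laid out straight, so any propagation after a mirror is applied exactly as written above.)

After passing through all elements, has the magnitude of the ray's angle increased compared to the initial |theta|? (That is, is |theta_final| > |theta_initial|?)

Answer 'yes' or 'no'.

Initial: x=-8.0000 theta=0.0000
After 1 (propagate distance d=38): x=-8.0000 theta=0.0000
After 2 (thin lens f=16): x=-8.0000 theta=0.5000
After 3 (propagate distance d=13): x=-1.5000 theta=0.5000
After 4 (thin lens f=-33): x=-1.5000 theta=5/11 (≈0.4545)
After 5 (propagate distance d=21 (to screen)): x=177/22 (≈8.0455) theta=5/11 (≈0.4545)
|theta_initial|=0.0000 |theta_final|=5/11 (≈0.4545) -> increased

Answer: yes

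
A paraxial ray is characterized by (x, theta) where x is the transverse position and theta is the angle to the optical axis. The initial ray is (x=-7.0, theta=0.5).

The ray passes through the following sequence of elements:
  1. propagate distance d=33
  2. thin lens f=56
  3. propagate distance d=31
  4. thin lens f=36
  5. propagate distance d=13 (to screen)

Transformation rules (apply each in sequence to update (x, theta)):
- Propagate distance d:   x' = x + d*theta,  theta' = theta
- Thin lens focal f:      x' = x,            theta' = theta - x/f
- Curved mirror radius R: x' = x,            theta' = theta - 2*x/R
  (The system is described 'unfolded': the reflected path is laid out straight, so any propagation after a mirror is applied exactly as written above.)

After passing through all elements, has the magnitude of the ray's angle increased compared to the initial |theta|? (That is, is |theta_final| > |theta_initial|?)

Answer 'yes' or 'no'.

Initial: x=-7.0000 theta=0.5000
After 1 (propagate distance d=33): x=9.5000 theta=0.5000
After 2 (thin lens f=56): x=9.5000 theta=37/112 (≈0.3304)
After 3 (propagate distance d=31): x=2211/112 (≈19.7411) theta=37/112 (≈0.3304)
After 4 (thin lens f=36): x=2211/112 (≈19.7411) theta=-293/1344 (≈-0.2180)
After 5 (propagate distance d=13 (to screen)): x=22723/1344 (≈16.9070) theta=-293/1344 (≈-0.2180)
|theta_initial|=0.5000 |theta_final|=293/1344 (≈0.2180) -> not increased

Answer: no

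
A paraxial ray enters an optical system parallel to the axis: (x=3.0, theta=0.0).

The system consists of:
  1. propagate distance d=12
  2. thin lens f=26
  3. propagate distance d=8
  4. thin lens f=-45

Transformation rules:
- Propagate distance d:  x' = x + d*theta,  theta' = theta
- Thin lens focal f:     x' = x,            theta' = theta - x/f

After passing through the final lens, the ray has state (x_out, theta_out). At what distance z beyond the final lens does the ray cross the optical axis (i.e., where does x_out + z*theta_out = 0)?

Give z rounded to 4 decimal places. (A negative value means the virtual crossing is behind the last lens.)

Initial: x=3.0000 theta=0.0000
After 1 (propagate distance d=12): x=3.0000 theta=0.0000
After 2 (thin lens f=26): x=3.0000 theta=-3/26 (≈-0.1154)
After 3 (propagate distance d=8): x=27/13 (≈2.0769) theta=-3/26 (≈-0.1154)
After 4 (thin lens f=-45): x=27/13 (≈2.0769) theta=-9/130 (≈-0.0692)
z_focus = -x_out/theta_out = -(27/13)/(-9/130) = 30.0000
Rounded to 4 decimal places: z = 30.0000

Answer: 30.0000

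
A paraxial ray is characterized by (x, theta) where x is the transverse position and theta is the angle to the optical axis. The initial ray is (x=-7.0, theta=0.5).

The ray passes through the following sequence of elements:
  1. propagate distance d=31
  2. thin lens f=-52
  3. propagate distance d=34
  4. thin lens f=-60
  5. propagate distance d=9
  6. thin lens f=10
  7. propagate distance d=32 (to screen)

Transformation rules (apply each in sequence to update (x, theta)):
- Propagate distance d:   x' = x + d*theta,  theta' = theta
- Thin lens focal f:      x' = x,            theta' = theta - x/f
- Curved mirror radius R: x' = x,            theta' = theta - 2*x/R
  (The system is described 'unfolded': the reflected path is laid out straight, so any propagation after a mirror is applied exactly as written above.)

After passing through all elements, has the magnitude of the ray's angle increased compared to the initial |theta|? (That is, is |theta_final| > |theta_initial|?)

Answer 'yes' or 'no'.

Answer: yes

Derivation:
Initial: x=-7.0000 theta=0.5000
After 1 (propagate distance d=31): x=8.5000 theta=0.5000
After 2 (thin lens f=-52): x=8.5000 theta=69/104 (≈0.6635)
After 3 (propagate distance d=34): x=1615/52 (≈31.0577) theta=69/104 (≈0.6635)
After 4 (thin lens f=-60): x=1615/52 (≈31.0577) theta=737/624 (≈1.1811)
After 5 (propagate distance d=9): x=41.6875 theta=737/624 (≈1.1811)
After 6 (thin lens f=10): x=41.6875 theta=-18643/6240 (≈-2.9877)
After 7 (propagate distance d=32 (to screen)): x=-168223/3120 (≈-53.9176) theta=-18643/6240 (≈-2.9877)
|theta_initial|=0.5000 |theta_final|=18643/6240 (≈2.9877) -> increased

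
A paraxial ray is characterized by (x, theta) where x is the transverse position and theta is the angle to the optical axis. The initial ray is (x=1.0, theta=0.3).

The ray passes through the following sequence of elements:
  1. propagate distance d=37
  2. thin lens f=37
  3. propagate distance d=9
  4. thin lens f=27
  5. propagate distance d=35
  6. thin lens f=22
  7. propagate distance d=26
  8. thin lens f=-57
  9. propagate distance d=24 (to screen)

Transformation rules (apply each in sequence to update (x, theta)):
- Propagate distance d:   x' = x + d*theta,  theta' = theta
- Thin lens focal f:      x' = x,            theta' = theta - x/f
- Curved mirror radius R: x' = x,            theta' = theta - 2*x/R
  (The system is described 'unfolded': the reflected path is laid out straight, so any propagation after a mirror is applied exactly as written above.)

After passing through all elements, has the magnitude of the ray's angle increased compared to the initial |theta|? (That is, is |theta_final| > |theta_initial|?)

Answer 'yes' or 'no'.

Initial: x=1.0000 theta=0.3000
After 1 (propagate distance d=37): x=12.1000 theta=0.3000
After 2 (thin lens f=37): x=12.1000 theta=-1/37 (≈-0.0270)
After 3 (propagate distance d=9): x=4387/370 (≈11.8568) theta=-1/37 (≈-0.0270)
After 4 (thin lens f=27): x=4387/370 (≈11.8568) theta=-4657/9990 (≈-0.4662)
After 5 (propagate distance d=35): x=-22273/4995 (≈-4.4591) theta=-4657/9990 (≈-0.4662)
After 6 (thin lens f=22): x=-22273/4995 (≈-4.4591) theta=-14477/54945 (≈-0.2635)
After 7 (propagate distance d=26): x=-4603/407 (≈-11.3096) theta=-14477/54945 (≈-0.2635)
After 8 (thin lens f=-57): x=-4603/407 (≈-11.3096) theta=-482198/1043955 (≈-0.4619)
After 9 (propagate distance d=24 (to screen)): x=-7793149/347985 (≈-22.3951) theta=-482198/1043955 (≈-0.4619)
|theta_initial|=0.3000 |theta_final|=482198/1043955 (≈0.4619) -> increased

Answer: yes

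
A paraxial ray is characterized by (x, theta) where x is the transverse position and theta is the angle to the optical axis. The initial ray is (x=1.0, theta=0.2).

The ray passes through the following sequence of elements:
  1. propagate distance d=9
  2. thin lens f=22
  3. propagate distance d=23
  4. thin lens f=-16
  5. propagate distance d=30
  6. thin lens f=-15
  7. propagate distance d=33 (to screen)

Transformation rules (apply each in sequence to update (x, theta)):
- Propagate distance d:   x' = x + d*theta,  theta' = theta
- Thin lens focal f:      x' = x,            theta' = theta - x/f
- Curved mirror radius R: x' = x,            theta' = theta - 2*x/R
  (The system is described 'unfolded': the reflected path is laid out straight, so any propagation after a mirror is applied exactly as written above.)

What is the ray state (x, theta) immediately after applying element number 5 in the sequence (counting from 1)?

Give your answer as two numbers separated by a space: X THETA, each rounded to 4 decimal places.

Answer: 15.0409 0.3523

Derivation:
Initial: x=1.0000 theta=0.2000
After 1 (propagate distance d=9): x=2.8000 theta=0.2000
After 2 (thin lens f=22): x=2.8000 theta=4/55 (≈0.0727)
After 3 (propagate distance d=23): x=246/55 (≈4.4727) theta=4/55 (≈0.0727)
After 4 (thin lens f=-16): x=246/55 (≈4.4727) theta=31/88 (≈0.3523)
After 5 (propagate distance d=30): x=3309/220 (≈15.0409) theta=31/88 (≈0.3523)
Rounded to 4 decimal places: x = 15.0409, theta = 0.3523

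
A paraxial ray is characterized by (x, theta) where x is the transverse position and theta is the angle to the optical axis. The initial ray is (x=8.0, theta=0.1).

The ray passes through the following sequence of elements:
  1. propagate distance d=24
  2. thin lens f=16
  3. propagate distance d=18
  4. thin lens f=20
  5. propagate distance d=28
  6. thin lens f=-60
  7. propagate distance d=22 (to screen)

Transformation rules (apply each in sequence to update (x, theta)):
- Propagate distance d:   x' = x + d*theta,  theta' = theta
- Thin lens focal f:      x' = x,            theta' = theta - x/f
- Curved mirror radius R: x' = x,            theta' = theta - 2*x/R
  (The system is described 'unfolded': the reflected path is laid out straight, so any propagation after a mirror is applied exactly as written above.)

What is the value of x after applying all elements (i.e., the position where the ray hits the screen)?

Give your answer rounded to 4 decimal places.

Answer: -33.9700

Derivation:
Initial: x=8.0000 theta=0.1000
After 1 (propagate distance d=24): x=10.4000 theta=0.1000
After 2 (thin lens f=16): x=10.4000 theta=-0.5500
After 3 (propagate distance d=18): x=0.5000 theta=-0.5500
After 4 (thin lens f=20): x=0.5000 theta=-0.5750
After 5 (propagate distance d=28): x=-15.6000 theta=-0.5750
After 6 (thin lens f=-60): x=-15.6000 theta=-0.8350
After 7 (propagate distance d=22 (to screen)): x=-33.9700 theta=-0.8350
Rounded to 4 decimal places: x = -33.9700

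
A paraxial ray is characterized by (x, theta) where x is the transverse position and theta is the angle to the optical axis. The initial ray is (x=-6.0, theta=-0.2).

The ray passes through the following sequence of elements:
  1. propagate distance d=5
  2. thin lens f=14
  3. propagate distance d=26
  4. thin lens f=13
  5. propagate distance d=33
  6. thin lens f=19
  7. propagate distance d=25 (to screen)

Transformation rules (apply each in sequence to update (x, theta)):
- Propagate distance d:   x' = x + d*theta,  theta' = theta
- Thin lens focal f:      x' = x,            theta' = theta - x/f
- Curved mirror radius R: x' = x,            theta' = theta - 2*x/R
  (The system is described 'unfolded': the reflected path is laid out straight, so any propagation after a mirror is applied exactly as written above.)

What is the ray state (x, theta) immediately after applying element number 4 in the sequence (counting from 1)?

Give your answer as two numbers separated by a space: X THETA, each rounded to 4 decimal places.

Initial: x=-6.0000 theta=-0.2000
After 1 (propagate distance d=5): x=-7.0000 theta=-0.2000
After 2 (thin lens f=14): x=-7.0000 theta=0.3000
After 3 (propagate distance d=26): x=0.8000 theta=0.3000
After 4 (thin lens f=13): x=0.8000 theta=31/130 (≈0.2385)
Rounded to 4 decimal places: x = 0.8000, theta = 0.2385

Answer: 0.8000 0.2385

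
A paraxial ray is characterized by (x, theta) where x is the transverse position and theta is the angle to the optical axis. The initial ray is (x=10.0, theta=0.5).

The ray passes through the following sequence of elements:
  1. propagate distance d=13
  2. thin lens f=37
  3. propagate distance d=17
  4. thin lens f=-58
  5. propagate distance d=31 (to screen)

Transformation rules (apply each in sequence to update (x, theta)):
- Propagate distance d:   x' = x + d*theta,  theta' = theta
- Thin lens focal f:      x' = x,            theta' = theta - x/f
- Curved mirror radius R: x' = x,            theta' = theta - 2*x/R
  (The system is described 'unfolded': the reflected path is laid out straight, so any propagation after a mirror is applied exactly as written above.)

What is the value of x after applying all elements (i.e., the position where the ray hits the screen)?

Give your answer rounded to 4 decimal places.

Initial: x=10.0000 theta=0.5000
After 1 (propagate distance d=13): x=16.5000 theta=0.5000
After 2 (thin lens f=37): x=16.5000 theta=2/37 (≈0.0541)
After 3 (propagate distance d=17): x=1289/74 (≈17.4189) theta=2/37 (≈0.0541)
After 4 (thin lens f=-58): x=1289/74 (≈17.4189) theta=1521/4292 (≈0.3544)
After 5 (propagate distance d=31 (to screen)): x=121913/4292 (≈28.4047) theta=1521/4292 (≈0.3544)
Rounded to 4 decimal places: x = 28.4047

Answer: 28.4047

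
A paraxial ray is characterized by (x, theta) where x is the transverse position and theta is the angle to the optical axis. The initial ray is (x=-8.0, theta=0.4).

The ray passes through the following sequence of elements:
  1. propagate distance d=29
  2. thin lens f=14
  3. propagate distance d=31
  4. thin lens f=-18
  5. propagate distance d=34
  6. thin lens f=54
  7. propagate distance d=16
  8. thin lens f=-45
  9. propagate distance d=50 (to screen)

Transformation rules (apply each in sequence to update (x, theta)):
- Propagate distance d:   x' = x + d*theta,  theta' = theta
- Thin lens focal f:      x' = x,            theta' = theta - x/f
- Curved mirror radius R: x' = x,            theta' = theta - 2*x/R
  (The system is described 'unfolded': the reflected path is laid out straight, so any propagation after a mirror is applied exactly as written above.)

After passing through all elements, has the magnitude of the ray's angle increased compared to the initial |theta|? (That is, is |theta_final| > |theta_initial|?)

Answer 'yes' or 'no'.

Answer: yes

Derivation:
Initial: x=-8.0000 theta=0.4000
After 1 (propagate distance d=29): x=3.6000 theta=0.4000
After 2 (thin lens f=14): x=3.6000 theta=1/7 (≈0.1429)
After 3 (propagate distance d=31): x=281/35 (≈8.0286) theta=1/7 (≈0.1429)
After 4 (thin lens f=-18): x=281/35 (≈8.0286) theta=53/90 (≈0.5889)
After 5 (propagate distance d=34): x=8836/315 (≈28.0508) theta=53/90 (≈0.5889)
After 6 (thin lens f=54): x=8836/315 (≈28.0508) theta=1181/17010 (≈0.0694)
After 7 (propagate distance d=16): x=49604/1701 (≈29.1617) theta=1181/17010 (≈0.0694)
After 8 (thin lens f=-45): x=49604/1701 (≈29.1617) theta=15691/21870 (≈0.7175)
After 9 (propagate distance d=50 (to screen)): x=995621/15309 (≈65.0350) theta=15691/21870 (≈0.7175)
|theta_initial|=0.4000 |theta_final|=15691/21870 (≈0.7175) -> increased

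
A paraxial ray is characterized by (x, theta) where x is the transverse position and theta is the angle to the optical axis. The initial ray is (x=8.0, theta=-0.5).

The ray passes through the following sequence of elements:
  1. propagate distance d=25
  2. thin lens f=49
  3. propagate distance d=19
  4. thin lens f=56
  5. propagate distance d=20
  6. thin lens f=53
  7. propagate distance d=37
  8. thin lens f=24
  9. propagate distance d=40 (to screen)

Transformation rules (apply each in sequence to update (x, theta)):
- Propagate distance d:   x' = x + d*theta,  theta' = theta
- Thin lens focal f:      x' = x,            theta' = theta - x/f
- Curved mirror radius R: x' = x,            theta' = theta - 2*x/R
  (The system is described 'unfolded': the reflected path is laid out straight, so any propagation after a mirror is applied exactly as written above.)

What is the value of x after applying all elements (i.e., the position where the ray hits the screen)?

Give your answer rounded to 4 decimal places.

Initial: x=8.0000 theta=-0.5000
After 1 (propagate distance d=25): x=-4.5000 theta=-0.5000
After 2 (thin lens f=49): x=-4.5000 theta=-20/49 (≈-0.4082)
After 3 (propagate distance d=19): x=-1201/98 (≈-12.2551) theta=-20/49 (≈-0.4082)
After 4 (thin lens f=56): x=-1201/98 (≈-12.2551) theta=-1039/5488 (≈-0.1893)
After 5 (propagate distance d=20): x=-22009/1372 (≈-16.0415) theta=-1039/5488 (≈-0.1893)
After 6 (thin lens f=53): x=-22009/1372 (≈-16.0415) theta=32969/290864 (≈0.1133)
After 7 (propagate distance d=37): x=-3446055/290864 (≈-11.8477) theta=32969/290864 (≈0.1133)
After 8 (thin lens f=24): x=-3446055/290864 (≈-11.8477) theta=1412437/2326912 (≈0.6070)
After 9 (propagate distance d=40 (to screen)): x=258295/20776 (≈12.4324) theta=1412437/2326912 (≈0.6070)
Rounded to 4 decimal places: x = 12.4324

Answer: 12.4324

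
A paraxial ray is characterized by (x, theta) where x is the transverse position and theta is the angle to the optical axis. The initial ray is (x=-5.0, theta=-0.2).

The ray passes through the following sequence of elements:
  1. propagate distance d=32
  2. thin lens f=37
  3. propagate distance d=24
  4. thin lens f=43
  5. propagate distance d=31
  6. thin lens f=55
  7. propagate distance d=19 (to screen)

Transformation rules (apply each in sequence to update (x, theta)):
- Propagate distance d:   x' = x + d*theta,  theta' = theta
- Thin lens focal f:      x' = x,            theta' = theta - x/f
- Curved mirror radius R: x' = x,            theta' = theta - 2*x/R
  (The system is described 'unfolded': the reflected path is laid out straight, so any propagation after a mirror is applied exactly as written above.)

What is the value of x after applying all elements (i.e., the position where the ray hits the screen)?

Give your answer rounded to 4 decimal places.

Initial: x=-5.0000 theta=-0.2000
After 1 (propagate distance d=32): x=-11.4000 theta=-0.2000
After 2 (thin lens f=37): x=-11.4000 theta=4/37 (≈0.1081)
After 3 (propagate distance d=24): x=-1629/185 (≈-8.8054) theta=4/37 (≈0.1081)
After 4 (thin lens f=43): x=-1629/185 (≈-8.8054) theta=2489/7955 (≈0.3129)
After 5 (propagate distance d=31): x=7112/7955 (≈0.8940) theta=2489/7955 (≈0.3129)
After 6 (thin lens f=55): x=7112/7955 (≈0.8940) theta=129783/437525 (≈0.2966)
After 7 (propagate distance d=19 (to screen)): x=2857037/437525 (≈6.5300) theta=129783/437525 (≈0.2966)
Rounded to 4 decimal places: x = 6.5300

Answer: 6.5300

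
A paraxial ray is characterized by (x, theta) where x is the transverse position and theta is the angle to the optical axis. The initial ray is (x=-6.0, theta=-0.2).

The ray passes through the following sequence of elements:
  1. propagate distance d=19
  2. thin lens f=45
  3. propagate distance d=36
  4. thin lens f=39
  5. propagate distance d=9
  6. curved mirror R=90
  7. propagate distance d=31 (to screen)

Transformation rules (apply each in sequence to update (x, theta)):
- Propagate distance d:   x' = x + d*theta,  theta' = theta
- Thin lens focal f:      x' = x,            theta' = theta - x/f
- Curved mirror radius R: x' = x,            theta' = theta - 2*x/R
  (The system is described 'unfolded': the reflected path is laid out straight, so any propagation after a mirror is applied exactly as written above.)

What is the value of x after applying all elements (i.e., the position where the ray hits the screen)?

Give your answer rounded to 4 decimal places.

Initial: x=-6.0000 theta=-0.2000
After 1 (propagate distance d=19): x=-9.8000 theta=-0.2000
After 2 (thin lens f=45): x=-9.8000 theta=4/225 (≈0.0178)
After 3 (propagate distance d=36): x=-9.1600 theta=4/225 (≈0.0178)
After 4 (thin lens f=39): x=-9.1600 theta=739/2925 (≈0.2526)
After 5 (propagate distance d=9): x=-2238/325 (≈-6.8862) theta=739/2925 (≈0.2526)
After 6 (curved mirror R=90): x=-2238/325 (≈-6.8862) theta=5933/14625 (≈0.4057)
After 7 (propagate distance d=31 (to screen)): x=6401/1125 (≈5.6898) theta=5933/14625 (≈0.4057)
Rounded to 4 decimal places: x = 5.6898

Answer: 5.6898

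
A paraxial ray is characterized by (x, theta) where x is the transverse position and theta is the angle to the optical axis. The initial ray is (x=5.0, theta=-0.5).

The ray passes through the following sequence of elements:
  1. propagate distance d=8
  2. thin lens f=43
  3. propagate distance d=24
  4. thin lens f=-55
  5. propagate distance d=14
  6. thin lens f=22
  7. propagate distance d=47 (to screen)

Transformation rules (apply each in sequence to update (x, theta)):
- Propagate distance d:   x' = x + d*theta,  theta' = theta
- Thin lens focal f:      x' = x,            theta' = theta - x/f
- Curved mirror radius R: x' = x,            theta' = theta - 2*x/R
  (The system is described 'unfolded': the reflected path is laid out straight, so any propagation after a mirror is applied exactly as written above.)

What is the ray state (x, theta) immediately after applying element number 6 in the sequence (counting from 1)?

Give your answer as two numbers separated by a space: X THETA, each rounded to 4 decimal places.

Initial: x=5.0000 theta=-0.5000
After 1 (propagate distance d=8): x=1.0000 theta=-0.5000
After 2 (thin lens f=43): x=1.0000 theta=-45/86 (≈-0.5233)
After 3 (propagate distance d=24): x=-497/43 (≈-11.5581) theta=-45/86 (≈-0.5233)
After 4 (thin lens f=-55): x=-497/43 (≈-11.5581) theta=-3469/4730 (≈-0.7334)
After 5 (propagate distance d=14): x=-51618/2365 (≈-21.8258) theta=-3469/4730 (≈-0.7334)
After 6 (thin lens f=22): x=-51618/2365 (≈-21.8258) theta=313/1210 (≈0.2587)
Rounded to 4 decimal places: x = -21.8258, theta = 0.2587

Answer: -21.8258 0.2587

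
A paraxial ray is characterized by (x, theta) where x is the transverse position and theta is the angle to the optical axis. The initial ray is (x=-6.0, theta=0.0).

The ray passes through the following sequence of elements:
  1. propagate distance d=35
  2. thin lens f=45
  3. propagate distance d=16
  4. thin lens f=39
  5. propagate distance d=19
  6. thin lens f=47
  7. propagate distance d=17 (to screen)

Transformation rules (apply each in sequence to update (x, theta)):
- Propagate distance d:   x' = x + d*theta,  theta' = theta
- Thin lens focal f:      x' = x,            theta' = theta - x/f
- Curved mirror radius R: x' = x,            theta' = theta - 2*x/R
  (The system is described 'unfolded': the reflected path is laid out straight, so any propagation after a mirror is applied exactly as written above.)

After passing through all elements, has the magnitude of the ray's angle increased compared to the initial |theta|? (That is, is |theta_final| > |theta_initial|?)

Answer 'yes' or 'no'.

Answer: yes

Derivation:
Initial: x=-6.0000 theta=0.0000
After 1 (propagate distance d=35): x=-6.0000 theta=0.0000
After 2 (thin lens f=45): x=-6.0000 theta=2/15 (≈0.1333)
After 3 (propagate distance d=16): x=-58/15 (≈-3.8667) theta=2/15 (≈0.1333)
After 4 (thin lens f=39): x=-58/15 (≈-3.8667) theta=136/585 (≈0.2325)
After 5 (propagate distance d=19): x=322/585 (≈0.5504) theta=136/585 (≈0.2325)
After 6 (thin lens f=47): x=322/585 (≈0.5504) theta=1214/5499 (≈0.2208)
After 7 (propagate distance d=17 (to screen)): x=118324/27495 (≈4.3035) theta=1214/5499 (≈0.2208)
|theta_initial|=0.0000 |theta_final|=1214/5499 (≈0.2208) -> increased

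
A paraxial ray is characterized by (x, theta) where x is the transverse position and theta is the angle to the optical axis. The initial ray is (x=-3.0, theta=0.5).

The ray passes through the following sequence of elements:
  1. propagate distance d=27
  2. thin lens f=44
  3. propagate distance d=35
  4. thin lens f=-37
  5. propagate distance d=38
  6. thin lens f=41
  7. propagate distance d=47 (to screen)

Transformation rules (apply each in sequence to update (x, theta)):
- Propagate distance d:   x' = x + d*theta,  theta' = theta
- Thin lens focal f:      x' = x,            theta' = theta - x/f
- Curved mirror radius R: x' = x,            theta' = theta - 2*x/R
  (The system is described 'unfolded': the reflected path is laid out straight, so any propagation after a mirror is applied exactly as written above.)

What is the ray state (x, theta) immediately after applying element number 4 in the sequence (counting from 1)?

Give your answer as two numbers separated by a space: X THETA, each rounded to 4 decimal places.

Answer: 19.6477 0.7924

Derivation:
Initial: x=-3.0000 theta=0.5000
After 1 (propagate distance d=27): x=10.5000 theta=0.5000
After 2 (thin lens f=44): x=10.5000 theta=23/88 (≈0.2614)
After 3 (propagate distance d=35): x=1729/88 (≈19.6477) theta=23/88 (≈0.2614)
After 4 (thin lens f=-37): x=1729/88 (≈19.6477) theta=645/814 (≈0.7924)
Rounded to 4 decimal places: x = 19.6477, theta = 0.7924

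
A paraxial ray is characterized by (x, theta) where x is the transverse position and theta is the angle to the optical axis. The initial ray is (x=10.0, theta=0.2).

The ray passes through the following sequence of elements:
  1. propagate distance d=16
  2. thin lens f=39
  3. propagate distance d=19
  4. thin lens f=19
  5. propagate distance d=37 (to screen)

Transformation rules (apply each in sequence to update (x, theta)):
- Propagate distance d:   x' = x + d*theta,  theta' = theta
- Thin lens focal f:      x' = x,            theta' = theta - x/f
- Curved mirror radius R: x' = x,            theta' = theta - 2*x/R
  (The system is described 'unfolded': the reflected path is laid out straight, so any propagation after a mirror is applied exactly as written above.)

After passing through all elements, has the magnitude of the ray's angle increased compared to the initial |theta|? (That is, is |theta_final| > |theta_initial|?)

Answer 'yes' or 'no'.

Answer: yes

Derivation:
Initial: x=10.0000 theta=0.2000
After 1 (propagate distance d=16): x=13.2000 theta=0.2000
After 2 (thin lens f=39): x=13.2000 theta=-9/65 (≈-0.1385)
After 3 (propagate distance d=19): x=687/65 (≈10.5692) theta=-9/65 (≈-0.1385)
After 4 (thin lens f=19): x=687/65 (≈10.5692) theta=-66/95 (≈-0.6947)
After 5 (propagate distance d=37 (to screen)): x=-18693/1235 (≈-15.1360) theta=-66/95 (≈-0.6947)
|theta_initial|=0.2000 |theta_final|=66/95 (≈0.6947) -> increased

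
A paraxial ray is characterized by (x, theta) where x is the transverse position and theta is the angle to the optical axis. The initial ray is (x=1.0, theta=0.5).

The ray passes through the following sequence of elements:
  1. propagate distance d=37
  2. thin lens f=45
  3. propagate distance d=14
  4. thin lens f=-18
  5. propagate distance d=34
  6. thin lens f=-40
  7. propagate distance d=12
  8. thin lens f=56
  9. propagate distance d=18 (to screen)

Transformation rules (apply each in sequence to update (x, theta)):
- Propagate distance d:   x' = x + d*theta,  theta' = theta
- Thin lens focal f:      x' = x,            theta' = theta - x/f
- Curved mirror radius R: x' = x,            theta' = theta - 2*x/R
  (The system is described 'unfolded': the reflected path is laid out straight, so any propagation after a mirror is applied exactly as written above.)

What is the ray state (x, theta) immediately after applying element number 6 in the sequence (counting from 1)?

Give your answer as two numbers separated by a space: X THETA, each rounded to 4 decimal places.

Initial: x=1.0000 theta=0.5000
After 1 (propagate distance d=37): x=19.5000 theta=0.5000
After 2 (thin lens f=45): x=19.5000 theta=1/15 (≈0.0667)
After 3 (propagate distance d=14): x=613/30 (≈20.4333) theta=1/15 (≈0.0667)
After 4 (thin lens f=-18): x=613/30 (≈20.4333) theta=649/540 (≈1.2019)
After 5 (propagate distance d=34): x=1655/27 (≈61.2963) theta=649/540 (≈1.2019)
After 6 (thin lens f=-40): x=1655/27 (≈61.2963) theta=2953/1080 (≈2.7343)
Rounded to 4 decimal places: x = 61.2963, theta = 2.7343

Answer: 61.2963 2.7343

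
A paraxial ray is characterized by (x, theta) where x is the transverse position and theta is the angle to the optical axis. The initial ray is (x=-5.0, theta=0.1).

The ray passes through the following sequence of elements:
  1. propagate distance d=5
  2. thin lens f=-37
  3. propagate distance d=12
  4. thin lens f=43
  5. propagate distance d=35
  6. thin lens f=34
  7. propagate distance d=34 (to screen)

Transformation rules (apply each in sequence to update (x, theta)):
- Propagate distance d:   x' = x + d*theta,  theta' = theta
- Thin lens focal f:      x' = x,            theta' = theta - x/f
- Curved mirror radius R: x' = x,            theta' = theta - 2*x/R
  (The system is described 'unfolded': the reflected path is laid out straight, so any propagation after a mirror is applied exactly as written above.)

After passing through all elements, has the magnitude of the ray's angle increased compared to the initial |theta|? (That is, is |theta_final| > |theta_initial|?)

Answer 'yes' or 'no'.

Initial: x=-5.0000 theta=0.1000
After 1 (propagate distance d=5): x=-4.5000 theta=0.1000
After 2 (thin lens f=-37): x=-4.5000 theta=-4/185 (≈-0.0216)
After 3 (propagate distance d=12): x=-1761/370 (≈-4.7595) theta=-4/185 (≈-0.0216)
After 4 (thin lens f=43): x=-1761/370 (≈-4.7595) theta=1417/15910 (≈0.0891)
After 5 (propagate distance d=35): x=-13064/7955 (≈-1.6422) theta=1417/15910 (≈0.0891)
After 6 (thin lens f=34): x=-13064/7955 (≈-1.6422) theta=37153/270470 (≈0.1374)
After 7 (propagate distance d=34 (to screen)): x=24089/7955 (≈3.0282) theta=37153/270470 (≈0.1374)
|theta_initial|=0.1000 |theta_final|=37153/270470 (≈0.1374) -> increased

Answer: yes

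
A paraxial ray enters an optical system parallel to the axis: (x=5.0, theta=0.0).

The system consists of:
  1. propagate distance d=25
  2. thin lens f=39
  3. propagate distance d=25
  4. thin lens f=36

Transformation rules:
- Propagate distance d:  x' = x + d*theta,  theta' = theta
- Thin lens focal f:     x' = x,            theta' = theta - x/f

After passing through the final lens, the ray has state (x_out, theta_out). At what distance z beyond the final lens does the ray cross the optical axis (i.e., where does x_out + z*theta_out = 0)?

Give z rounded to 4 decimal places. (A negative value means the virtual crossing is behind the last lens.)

Initial: x=5.0000 theta=0.0000
After 1 (propagate distance d=25): x=5.0000 theta=0.0000
After 2 (thin lens f=39): x=5.0000 theta=-5/39 (≈-0.1282)
After 3 (propagate distance d=25): x=70/39 (≈1.7949) theta=-5/39 (≈-0.1282)
After 4 (thin lens f=36): x=70/39 (≈1.7949) theta=-125/702 (≈-0.1781)
z_focus = -x_out/theta_out = -(70/39)/(-125/702) = 10.0800
Rounded to 4 decimal places: z = 10.0800

Answer: 10.0800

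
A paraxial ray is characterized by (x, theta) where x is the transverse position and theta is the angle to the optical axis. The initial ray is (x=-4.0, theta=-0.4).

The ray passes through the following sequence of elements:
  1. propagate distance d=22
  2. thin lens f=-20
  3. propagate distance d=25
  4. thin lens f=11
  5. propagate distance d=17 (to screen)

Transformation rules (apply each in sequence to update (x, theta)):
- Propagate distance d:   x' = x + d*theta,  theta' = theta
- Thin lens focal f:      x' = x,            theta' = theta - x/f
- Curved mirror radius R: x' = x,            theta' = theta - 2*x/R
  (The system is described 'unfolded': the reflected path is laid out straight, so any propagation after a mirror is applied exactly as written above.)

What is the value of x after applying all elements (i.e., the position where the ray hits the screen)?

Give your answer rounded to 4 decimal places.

Initial: x=-4.0000 theta=-0.4000
After 1 (propagate distance d=22): x=-12.8000 theta=-0.4000
After 2 (thin lens f=-20): x=-12.8000 theta=-1.0400
After 3 (propagate distance d=25): x=-38.8000 theta=-1.0400
After 4 (thin lens f=11): x=-38.8000 theta=684/275 (≈2.4873)
After 5 (propagate distance d=17 (to screen)): x=958/275 (≈3.4836) theta=684/275 (≈2.4873)
Rounded to 4 decimal places: x = 3.4836

Answer: 3.4836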